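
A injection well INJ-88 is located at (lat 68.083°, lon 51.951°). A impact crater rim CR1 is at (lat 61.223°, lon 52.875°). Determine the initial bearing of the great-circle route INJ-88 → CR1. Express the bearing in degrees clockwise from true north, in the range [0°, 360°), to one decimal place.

176.3°

Δλ = 0.9240°
y = sin Δλ · cos φ₂ = 0.007763
x = cos φ₁ sin φ₂ − sin φ₁ cos φ₂ cos Δλ = -0.119386
θ = atan2(y, x) = 176.2795° → 176.2795° (mod 360°)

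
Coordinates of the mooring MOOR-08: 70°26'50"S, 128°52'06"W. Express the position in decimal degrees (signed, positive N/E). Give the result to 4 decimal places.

lat: 70.4472° S → -70.4472°
lon: 128.8683° W → -128.8683°

-70.4472°, -128.8683°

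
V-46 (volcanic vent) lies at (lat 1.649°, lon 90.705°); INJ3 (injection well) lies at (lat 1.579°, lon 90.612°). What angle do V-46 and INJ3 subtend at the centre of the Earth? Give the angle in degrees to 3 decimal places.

0.116°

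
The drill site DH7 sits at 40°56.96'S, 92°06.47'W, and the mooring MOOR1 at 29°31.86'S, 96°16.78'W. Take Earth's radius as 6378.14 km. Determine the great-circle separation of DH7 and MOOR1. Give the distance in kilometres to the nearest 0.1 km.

1326.0 km

DH7: φ = -40.94933°, λ = -92.10783°
MOOR1: φ = -29.53100°, λ = -96.27967°
Δφ = 11.4183°,  Δλ = -4.1718°
a = sin²(Δφ/2) + cos φ₁ cos φ₂ sin²(Δλ/2) = 0.010767
c = 2·arcsin(√a) = 0.207900 rad = 11.9118°
d = R·c = 6378.14 × 0.207900 = 1326.0 km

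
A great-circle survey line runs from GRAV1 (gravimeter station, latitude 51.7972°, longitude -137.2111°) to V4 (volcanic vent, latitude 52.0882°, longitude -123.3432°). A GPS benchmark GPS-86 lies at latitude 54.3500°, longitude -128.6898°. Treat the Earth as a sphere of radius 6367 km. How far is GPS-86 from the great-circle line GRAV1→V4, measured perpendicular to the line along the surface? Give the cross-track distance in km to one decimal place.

242.3 km

δ₁₃ = central angle GRAV1→GPS-86 = 0.099756 rad  (haversine)
θ₁₃ = bearing GRAV1→GPS-86 = 60.132°,  θ₁₂ = bearing GRAV1→V4 = 82.590°
dₓₜ = R·arcsin(sin δ₁₃ · sin(θ₁₃ − θ₁₂)) = 6367·arcsin(0.09959·sin(-22.458°)) = -242.284 km
|dₓₜ| = 242.284 km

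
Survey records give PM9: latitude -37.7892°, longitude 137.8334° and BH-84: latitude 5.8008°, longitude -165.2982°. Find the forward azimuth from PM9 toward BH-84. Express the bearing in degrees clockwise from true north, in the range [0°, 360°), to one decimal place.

Δλ = 56.8684°
y = sin Δλ · cos φ₂ = 0.833129
x = cos φ₁ sin φ₂ − sin φ₁ cos φ₂ cos Δλ = 0.413069
θ = atan2(y, x) = 63.6276° → 63.6276° (mod 360°)

63.6°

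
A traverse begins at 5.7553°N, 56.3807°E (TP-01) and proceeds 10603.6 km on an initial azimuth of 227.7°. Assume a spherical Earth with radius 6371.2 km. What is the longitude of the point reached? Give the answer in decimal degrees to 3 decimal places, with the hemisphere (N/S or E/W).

35.618°W

δ = d/R = 10603.6/6371.2 = 1.664302 rad
φ₂ = arcsin(sin φ₁ cos δ + cos φ₁ sin δ cos θ)
   = arcsin(0.10028·-0.09337 + 0.99496·0.99563·-0.67301) = -42.53636°
λ₂ = λ₁ + atan2(sin θ sin δ cos φ₁, cos δ − sin φ₁ sin φ₂) = -35.61837°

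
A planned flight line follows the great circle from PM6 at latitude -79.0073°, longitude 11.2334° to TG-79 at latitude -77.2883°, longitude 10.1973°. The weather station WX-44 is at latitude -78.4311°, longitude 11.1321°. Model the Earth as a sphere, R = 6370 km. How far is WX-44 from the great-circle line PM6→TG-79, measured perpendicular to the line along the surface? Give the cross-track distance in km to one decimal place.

δ₁₃ = central angle PM6→WX-44 = 0.010063 rad  (haversine)
θ₁₃ = bearing PM6→WX-44 = 357.981°,  θ₁₂ = bearing PM6→TG-79 = 352.436°
dₓₜ = R·arcsin(sin δ₁₃ · sin(θ₁₃ − θ₁₂)) = 6370·arcsin(0.01006·sin(5.545°)) = 6.194 km
|dₓₜ| = 6.194 km

6.2 km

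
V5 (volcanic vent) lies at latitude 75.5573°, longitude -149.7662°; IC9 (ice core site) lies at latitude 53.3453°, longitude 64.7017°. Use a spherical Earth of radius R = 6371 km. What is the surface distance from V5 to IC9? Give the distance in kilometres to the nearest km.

Δφ = -22.2120°,  Δλ = -145.5321°
a = sin²(Δφ/2) + cos φ₁ cos φ₂ sin²(Δλ/2) = 0.172931
c = 2·arcsin(√a) = 0.857754 rad = 49.1457°
d = R·c = 6371 × 0.857754 = 5464.7 km

5465 km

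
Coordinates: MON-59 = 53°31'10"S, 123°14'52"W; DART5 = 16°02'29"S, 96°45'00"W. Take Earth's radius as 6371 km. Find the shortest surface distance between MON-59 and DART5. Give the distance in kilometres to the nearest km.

4761 km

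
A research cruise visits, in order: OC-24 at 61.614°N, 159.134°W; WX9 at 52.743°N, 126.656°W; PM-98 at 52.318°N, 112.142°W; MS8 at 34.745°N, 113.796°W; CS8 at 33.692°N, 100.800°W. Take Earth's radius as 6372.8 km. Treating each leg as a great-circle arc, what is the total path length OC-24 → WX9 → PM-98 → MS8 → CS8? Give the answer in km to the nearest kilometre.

OC-24→WX9: c = 0.339191 rad, d = 2161.60 km
WX9→PM-98: c = 0.154019 rad, d = 981.53 km
PM-98→MS8: c = 0.307399 rad, d = 1958.99 km
MS8→CS8: c = 0.188325 rad, d = 1200.16 km
Total = 2161.60 + 981.53 + 1958.99 + 1200.16 = 6302.28 km

6302 km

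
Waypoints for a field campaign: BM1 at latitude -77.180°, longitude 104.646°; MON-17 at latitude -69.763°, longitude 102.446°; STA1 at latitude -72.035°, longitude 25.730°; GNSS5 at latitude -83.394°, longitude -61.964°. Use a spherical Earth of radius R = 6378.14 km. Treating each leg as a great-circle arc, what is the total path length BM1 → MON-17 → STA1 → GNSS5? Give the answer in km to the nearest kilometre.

BM1→MON-17: c = 0.129889 rad, d = 828.45 km
MON-17→STA1: c = 0.410204 rad, d = 2616.34 km
STA1→GNSS5: c = 0.329027 rad, d = 2098.58 km
Total = 828.45 + 2616.34 + 2098.58 = 5543.37 km

5543 km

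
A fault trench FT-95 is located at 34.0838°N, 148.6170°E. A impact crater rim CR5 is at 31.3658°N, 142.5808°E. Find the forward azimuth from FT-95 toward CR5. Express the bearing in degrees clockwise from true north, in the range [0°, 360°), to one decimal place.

243.5°

Δλ = -6.0362°
y = sin Δλ · cos φ₂ = -0.089789
x = cos φ₁ sin φ₂ − sin φ₁ cos φ₂ cos Δλ = -0.044767
θ = atan2(y, x) = -116.5000° → 243.5000° (mod 360°)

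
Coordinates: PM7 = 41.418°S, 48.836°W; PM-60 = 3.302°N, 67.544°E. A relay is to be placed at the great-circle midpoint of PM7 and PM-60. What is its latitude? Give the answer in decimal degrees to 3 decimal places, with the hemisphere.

32.572°S

Bx = cos φ₂ cos Δλ = -0.443585,  By = cos φ₂ sin Δλ = 0.894380
φₘ = atan2(sin φ₁ + sin φ₂, √((cos φ₁ + Bx)² + By²)) = -32.57212°
λₘ = λ₁ + atan2(By, cos φ₁ + Bx) = 22.25804°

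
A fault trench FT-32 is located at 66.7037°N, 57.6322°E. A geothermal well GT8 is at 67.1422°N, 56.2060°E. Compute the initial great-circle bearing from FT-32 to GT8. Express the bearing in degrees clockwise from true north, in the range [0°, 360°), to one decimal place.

308.8°

Δλ = -1.4262°
y = sin Δλ · cos φ₂ = -0.009668
x = cos φ₁ sin φ₂ − sin φ₁ cos φ₂ cos Δλ = 0.007764
θ = atan2(y, x) = -51.2348° → 308.7652° (mod 360°)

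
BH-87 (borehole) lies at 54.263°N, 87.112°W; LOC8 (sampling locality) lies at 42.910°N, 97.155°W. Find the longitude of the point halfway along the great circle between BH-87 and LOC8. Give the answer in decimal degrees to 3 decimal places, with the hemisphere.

Bx = cos φ₂ cos Δλ = 0.721201,  By = cos φ₂ sin Δλ = -0.127725
φₘ = atan2(sin φ₁ + sin φ₂, √((cos φ₁ + Bx)² + By²)) = 48.69438°
λₘ = λ₁ + atan2(By, cos φ₁ + Bx) = -92.70082°

92.701°W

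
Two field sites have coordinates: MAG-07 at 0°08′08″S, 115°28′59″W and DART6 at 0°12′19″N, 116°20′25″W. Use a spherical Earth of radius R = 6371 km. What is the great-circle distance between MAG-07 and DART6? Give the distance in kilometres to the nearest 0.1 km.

102.6 km

MAG-07: φ = -0.13556°, λ = -115.48306°
DART6: φ = +0.20528°, λ = -116.34028°
Δφ = 0.3408°,  Δλ = -0.8572°
a = sin²(Δφ/2) + cos φ₁ cos φ₂ sin²(Δλ/2) = 0.000065
c = 2·arcsin(√a) = 0.016101 rad = 0.9225°
d = R·c = 6371 × 0.016101 = 102.6 km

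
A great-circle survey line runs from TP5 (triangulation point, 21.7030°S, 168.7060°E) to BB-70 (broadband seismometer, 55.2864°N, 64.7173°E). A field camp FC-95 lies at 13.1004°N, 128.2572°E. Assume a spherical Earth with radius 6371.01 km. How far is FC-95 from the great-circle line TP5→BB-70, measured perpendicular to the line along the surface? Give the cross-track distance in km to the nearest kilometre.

δ₁₃ = central angle TP5→FC-95 = 0.921252 rad  (haversine)
θ₁₃ = bearing TP5→FC-95 = 307.489°,  θ₁₂ = bearing TP5→BB-70 = 322.217°
dₓₜ = R·arcsin(sin δ₁₃ · sin(θ₁₃ − θ₁₂)) = 6371.01·arcsin(0.79636·sin(-14.728°)) = -1298.833 km
|dₓₜ| = 1298.833 km

1299 km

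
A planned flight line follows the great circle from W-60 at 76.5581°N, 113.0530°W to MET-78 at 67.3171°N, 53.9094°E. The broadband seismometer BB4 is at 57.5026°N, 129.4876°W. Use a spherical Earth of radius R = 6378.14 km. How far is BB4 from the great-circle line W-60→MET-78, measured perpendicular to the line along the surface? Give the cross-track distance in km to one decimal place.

δ₁₃ = central angle W-60→BB4 = 0.347872 rad  (haversine)
θ₁₃ = bearing W-60→BB4 = 206.480°,  θ₁₂ = bearing W-60→MET-78 = 8.532°
dₓₜ = R·arcsin(sin δ₁₃ · sin(θ₁₃ − θ₁₂)) = 6378.14·arcsin(0.34090·sin(197.948°)) = -671.261 km
|dₓₜ| = 671.261 km

671.3 km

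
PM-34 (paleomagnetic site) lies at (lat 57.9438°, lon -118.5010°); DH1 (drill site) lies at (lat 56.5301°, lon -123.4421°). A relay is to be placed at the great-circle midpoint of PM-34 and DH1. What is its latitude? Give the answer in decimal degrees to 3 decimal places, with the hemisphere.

57.261°N

Bx = cos φ₂ cos Δλ = 0.549449,  By = cos φ₂ sin Δλ = -0.047501
φₘ = atan2(sin φ₁ + sin φ₂, √((cos φ₁ + Bx)² + By²)) = 57.26118°
λₘ = λ₁ + atan2(By, cos φ₁ + Bx) = -121.01894°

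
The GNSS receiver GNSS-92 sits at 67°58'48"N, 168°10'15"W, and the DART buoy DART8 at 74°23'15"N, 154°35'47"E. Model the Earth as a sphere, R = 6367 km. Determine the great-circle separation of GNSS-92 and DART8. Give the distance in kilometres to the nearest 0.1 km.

GNSS-92: φ = +67.98000°, λ = -168.17083°
DART8: φ = +74.38750°, λ = +154.59639°
Δφ = 6.4075°,  Δλ = -37.2328°
a = sin²(Δφ/2) + cos φ₁ cos φ₂ sin²(Δλ/2) = 0.013406
c = 2·arcsin(√a) = 0.232092 rad = 13.2979°
d = R·c = 6367 × 0.232092 = 1477.7 km

1477.7 km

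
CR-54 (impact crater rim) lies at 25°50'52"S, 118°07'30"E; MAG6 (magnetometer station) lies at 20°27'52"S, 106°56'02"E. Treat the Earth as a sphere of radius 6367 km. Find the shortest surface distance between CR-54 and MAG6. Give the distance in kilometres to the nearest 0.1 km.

CR-54: φ = -25.84778°, λ = +118.12500°
MAG6: φ = -20.46444°, λ = +106.93389°
Δφ = 5.3833°,  Δλ = -11.1911°
a = sin²(Δφ/2) + cos φ₁ cos φ₂ sin²(Δλ/2) = 0.010222
c = 2·arcsin(√a) = 0.202550 rad = 11.6052°
d = R·c = 6367 × 0.202550 = 1289.6 km

1289.6 km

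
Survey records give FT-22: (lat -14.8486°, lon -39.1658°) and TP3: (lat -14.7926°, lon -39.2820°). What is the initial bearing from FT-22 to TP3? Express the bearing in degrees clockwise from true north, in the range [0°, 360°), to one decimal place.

296.5°

Δλ = -0.1162°
y = sin Δλ · cos φ₂ = -0.001961
x = cos φ₁ sin φ₂ − sin φ₁ cos φ₂ cos Δλ = 0.000977
θ = atan2(y, x) = -63.5180° → 296.4820° (mod 360°)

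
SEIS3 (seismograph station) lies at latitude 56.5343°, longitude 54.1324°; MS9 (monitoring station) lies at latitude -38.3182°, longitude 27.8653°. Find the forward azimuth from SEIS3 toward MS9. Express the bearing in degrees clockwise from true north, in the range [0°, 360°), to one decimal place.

Δλ = -26.2671°
y = sin Δλ · cos φ₂ = -0.347221
x = cos φ₁ sin φ₂ − sin φ₁ cos φ₂ cos Δλ = -0.928832
θ = atan2(y, x) = -159.5030° → 200.4970° (mod 360°)

200.5°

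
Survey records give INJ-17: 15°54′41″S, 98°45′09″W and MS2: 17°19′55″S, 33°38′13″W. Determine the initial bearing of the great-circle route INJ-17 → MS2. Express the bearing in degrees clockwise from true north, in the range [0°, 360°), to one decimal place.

INJ-17: φ = -15.91139°, λ = -98.75250°
MS2: φ = -17.33194°, λ = -33.63694°
Δλ = 65.1156°
y = sin Δλ · cos φ₂ = 0.865969
x = cos φ₁ sin φ₂ − sin φ₁ cos φ₂ cos Δλ = -0.176372
θ = atan2(y, x) = 101.5120° → 101.5120° (mod 360°)

101.5°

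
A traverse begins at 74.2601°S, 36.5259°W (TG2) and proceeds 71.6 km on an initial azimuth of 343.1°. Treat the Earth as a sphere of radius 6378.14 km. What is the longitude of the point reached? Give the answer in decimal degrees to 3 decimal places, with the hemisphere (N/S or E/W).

δ = d/R = 71.6/6378.14 = 0.011226 rad
φ₂ = arcsin(sin φ₁ cos δ + cos φ₁ sin δ cos θ)
   = arcsin(-0.96250·0.99994 + 0.27127·0.01123·0.95681) = -73.64364°
λ₂ = λ₁ + atan2(sin θ sin δ cos φ₁, cos δ − sin φ₁ sin φ₂) = -37.18986°

37.190°W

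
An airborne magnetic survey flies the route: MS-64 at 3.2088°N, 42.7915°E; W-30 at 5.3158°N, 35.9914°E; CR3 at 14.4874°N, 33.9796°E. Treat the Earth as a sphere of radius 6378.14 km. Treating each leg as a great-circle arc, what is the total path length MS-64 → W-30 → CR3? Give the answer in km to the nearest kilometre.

MS-64→W-30: c = 0.123930 rad, d = 790.45 km
W-30→CR3: c = 0.163761 rad, d = 1044.49 km
Total = 790.45 + 1044.49 = 1834.93 km

1835 km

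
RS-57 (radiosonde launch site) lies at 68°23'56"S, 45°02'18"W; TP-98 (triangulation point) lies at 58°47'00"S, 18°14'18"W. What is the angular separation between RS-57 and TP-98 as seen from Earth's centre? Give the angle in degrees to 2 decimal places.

15.10°

RS-57: φ = -68.39889°, λ = -45.03833°
TP-98: φ = -58.78333°, λ = -18.23833°
Δφ = 9.6156°,  Δλ = 26.8000°
a = sin²(Δφ/2) + cos φ₁ cos φ₂ sin²(Δλ/2) = 0.017272
c = 2·arcsin(√a) = 0.263608 rad = 15.1036°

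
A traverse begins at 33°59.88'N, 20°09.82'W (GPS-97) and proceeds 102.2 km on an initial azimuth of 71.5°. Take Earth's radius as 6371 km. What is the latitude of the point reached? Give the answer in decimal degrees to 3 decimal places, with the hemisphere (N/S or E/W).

34.285°N

GPS-97: φ = +33.99800°, λ = -20.16367°
δ = d/R = 102.2/6371 = 0.016041 rad
φ₂ = arcsin(sin φ₁ cos δ + cos φ₁ sin δ cos θ)
   = arcsin(0.55916·0.99987 + 0.82906·0.01604·0.31730) = 34.28514°
λ₂ = λ₁ + atan2(sin θ sin δ cos φ₁, cos δ − sin φ₁ sin φ₂) = -19.10875°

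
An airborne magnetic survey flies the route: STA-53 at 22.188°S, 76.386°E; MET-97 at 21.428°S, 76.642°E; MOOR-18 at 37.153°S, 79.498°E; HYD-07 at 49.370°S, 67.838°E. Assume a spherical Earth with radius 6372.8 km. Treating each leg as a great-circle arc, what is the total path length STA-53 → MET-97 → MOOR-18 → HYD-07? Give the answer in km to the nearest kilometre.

STA-53→MET-97: c = 0.013898 rad, d = 88.57 km
MET-97→MOOR-18: c = 0.277833 rad, d = 1770.57 km
MOOR-18→HYD-07: c = 0.259013 rad, d = 1650.64 km
Total = 88.57 + 1770.57 + 1650.64 = 3509.78 km

3510 km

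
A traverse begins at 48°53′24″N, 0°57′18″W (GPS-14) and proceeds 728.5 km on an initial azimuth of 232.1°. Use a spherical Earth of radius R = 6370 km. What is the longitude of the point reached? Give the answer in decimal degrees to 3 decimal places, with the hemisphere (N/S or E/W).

8.223°W

GPS-14: φ = +48.89000°, λ = -0.95500°
δ = d/R = 728.5/6370 = 0.114364 rad
φ₂ = arcsin(sin φ₁ cos δ + cos φ₁ sin δ cos θ)
   = arcsin(0.75345·0.99347 + 0.65751·0.11412·-0.61429) = 44.62278°
λ₂ = λ₁ + atan2(sin θ sin δ cos φ₁, cos δ − sin φ₁ sin φ₂) = -8.22323°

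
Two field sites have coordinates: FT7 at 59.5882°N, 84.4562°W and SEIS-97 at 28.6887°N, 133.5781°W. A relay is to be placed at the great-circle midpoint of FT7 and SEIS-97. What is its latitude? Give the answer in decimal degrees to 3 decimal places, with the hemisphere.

Bx = cos φ₂ cos Δλ = 0.574112,  By = cos φ₂ sin Δλ = -0.663285
φₘ = atan2(sin φ₁ + sin φ₂, √((cos φ₁ + Bx)² + By²)) = 46.64077°
λₘ = λ₁ + atan2(By, cos φ₁ + Bx) = -116.00484°

46.641°N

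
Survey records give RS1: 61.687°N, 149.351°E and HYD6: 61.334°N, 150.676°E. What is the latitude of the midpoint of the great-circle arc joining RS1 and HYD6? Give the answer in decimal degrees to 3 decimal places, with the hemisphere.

Bx = cos φ₂ cos Δλ = 0.479575,  By = cos φ₂ sin Δλ = 0.011092
φₘ = atan2(sin φ₁ + sin φ₂, √((cos φ₁ + Bx)² + By²)) = 61.51211°
λₘ = λ₁ + atan2(By, cos φ₁ + Bx) = 150.01726°

61.512°N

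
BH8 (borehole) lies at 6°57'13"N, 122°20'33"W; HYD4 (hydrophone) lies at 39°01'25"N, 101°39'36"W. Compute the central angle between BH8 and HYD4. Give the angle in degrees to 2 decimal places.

BH8: φ = +6.95361°, λ = -122.34250°
HYD4: φ = +39.02361°, λ = -101.66000°
Δφ = 32.0700°,  Δλ = 20.6825°
a = sin²(Δφ/2) + cos φ₁ cos φ₂ sin²(Δλ/2) = 0.101150
c = 2·arcsin(√a) = 0.647326 rad = 37.0890°

37.09°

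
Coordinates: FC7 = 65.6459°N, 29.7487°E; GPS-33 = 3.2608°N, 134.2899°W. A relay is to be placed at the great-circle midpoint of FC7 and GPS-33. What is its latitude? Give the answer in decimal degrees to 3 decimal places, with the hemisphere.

Bx = cos φ₂ cos Δλ = -0.959891,  By = cos φ₂ sin Δλ = -0.274544
φₘ = atan2(sin φ₁ + sin φ₂, √((cos φ₁ + Bx)² + By²)) = 57.67398°
λₘ = λ₁ + atan2(By, cos φ₁ + Bx) = -123.62044°

57.674°N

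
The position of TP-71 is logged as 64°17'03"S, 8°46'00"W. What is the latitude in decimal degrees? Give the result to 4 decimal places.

64° + 17′/60 + 3″/3600 = 64 + 0.28333 + 0.00083 = 64.2842°

64.2842°S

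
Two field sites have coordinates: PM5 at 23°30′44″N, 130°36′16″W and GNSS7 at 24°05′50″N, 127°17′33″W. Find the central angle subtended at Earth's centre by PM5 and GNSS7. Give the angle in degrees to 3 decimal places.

PM5: φ = +23.51222°, λ = -130.60444°
GNSS7: φ = +24.09722°, λ = -127.29250°
Δφ = 0.5850°,  Δλ = 3.3119°
a = sin²(Δφ/2) + cos φ₁ cos φ₂ sin²(Δλ/2) = 0.000725
c = 2·arcsin(√a) = 0.053862 rad = 3.0861°

3.086°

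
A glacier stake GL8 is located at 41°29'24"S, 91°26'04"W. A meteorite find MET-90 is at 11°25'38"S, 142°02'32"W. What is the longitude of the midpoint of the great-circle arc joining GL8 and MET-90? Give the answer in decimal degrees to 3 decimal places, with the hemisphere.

120.354°W

GL8: φ = -41.49000°, λ = -91.43444°
MET-90: φ = -11.42722°, λ = -142.04222°
Bx = cos φ₂ cos Δλ = 0.622046,  By = cos φ₂ sin Δλ = -0.757500
φₘ = atan2(sin φ₁ + sin φ₂, √((cos φ₁ + Bx)² + By²)) = -28.78451°
λₘ = λ₁ + atan2(By, cos φ₁ + Bx) = -120.35376°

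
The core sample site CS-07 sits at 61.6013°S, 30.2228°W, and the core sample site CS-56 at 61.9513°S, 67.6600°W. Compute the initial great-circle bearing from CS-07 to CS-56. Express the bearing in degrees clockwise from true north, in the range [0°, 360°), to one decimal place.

Δλ = -37.4372°
y = sin Δλ · cos φ₂ = -0.285844
x = cos φ₁ sin φ₂ − sin φ₁ cos φ₂ cos Δλ = -0.091309
θ = atan2(y, x) = -107.7154° → 252.2846° (mod 360°)

252.3°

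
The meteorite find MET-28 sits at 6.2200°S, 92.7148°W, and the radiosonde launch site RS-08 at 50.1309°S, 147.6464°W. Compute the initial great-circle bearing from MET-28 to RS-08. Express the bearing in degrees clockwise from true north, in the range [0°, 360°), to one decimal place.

Δλ = -54.9316°
y = sin Δλ · cos φ₂ = -0.524666
x = cos φ₁ sin φ₂ − sin φ₁ cos φ₂ cos Δλ = -0.723088
θ = atan2(y, x) = -144.0357° → 215.9643° (mod 360°)

216.0°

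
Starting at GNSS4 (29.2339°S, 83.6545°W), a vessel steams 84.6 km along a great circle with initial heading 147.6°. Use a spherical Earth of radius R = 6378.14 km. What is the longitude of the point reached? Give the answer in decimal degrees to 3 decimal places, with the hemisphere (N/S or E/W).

83.185°W

δ = d/R = 84.6/6378.14 = 0.013264 rad
φ₂ = arcsin(sin φ₁ cos δ + cos φ₁ sin δ cos θ)
   = arcsin(-0.48838·0.99991 + 0.87263·0.01326·-0.84433) = -29.87475°
λ₂ = λ₁ + atan2(sin θ sin δ cos φ₁, cos δ − sin φ₁ sin φ₂) = -83.18489°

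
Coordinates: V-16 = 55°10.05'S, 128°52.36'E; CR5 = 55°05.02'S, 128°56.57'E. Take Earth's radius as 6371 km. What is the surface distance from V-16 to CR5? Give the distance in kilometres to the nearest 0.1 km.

10.3 km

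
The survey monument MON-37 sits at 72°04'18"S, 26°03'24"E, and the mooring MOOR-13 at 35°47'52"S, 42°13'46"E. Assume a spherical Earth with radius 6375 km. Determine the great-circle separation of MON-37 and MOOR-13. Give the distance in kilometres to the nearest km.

MON-37: φ = -72.07167°, λ = +26.05667°
MOOR-13: φ = -35.79778°, λ = +42.22944°
Δφ = 36.2739°,  Δλ = 16.1728°
a = sin²(Δφ/2) + cos φ₁ cos φ₂ sin²(Δλ/2) = 0.101841
c = 2·arcsin(√a) = 0.649614 rad = 37.2201°
d = R·c = 6375 × 0.649614 = 4141.3 km

4141 km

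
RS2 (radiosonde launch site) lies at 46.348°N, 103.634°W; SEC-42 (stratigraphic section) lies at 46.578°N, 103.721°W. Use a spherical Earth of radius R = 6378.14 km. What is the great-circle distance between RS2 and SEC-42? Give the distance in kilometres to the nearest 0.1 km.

26.5 km

Δφ = 0.2300°,  Δλ = -0.0870°
a = sin²(Δφ/2) + cos φ₁ cos φ₂ sin²(Δλ/2) = 0.000004
c = 2·arcsin(√a) = 0.004148 rad = 0.2377°
d = R·c = 6378.14 × 0.004148 = 26.5 km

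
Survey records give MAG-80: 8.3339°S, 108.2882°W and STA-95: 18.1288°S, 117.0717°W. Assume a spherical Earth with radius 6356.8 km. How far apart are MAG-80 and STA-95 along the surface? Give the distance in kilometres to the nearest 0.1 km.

Δφ = -9.7949°,  Δλ = -8.7835°
a = sin²(Δφ/2) + cos φ₁ cos φ₂ sin²(Δλ/2) = 0.012802
c = 2·arcsin(√a) = 0.226781 rad = 12.9936°
d = R·c = 6356.8 × 0.226781 = 1441.6 km

1441.6 km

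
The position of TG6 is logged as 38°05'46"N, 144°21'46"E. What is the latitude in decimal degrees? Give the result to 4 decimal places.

38.0961°N

38° + 5′/60 + 46″/3600 = 38 + 0.08333 + 0.01278 = 38.0961°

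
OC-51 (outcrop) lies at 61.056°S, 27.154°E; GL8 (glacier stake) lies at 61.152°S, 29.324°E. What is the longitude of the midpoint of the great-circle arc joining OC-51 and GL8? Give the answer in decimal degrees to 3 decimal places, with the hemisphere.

Bx = cos φ₂ cos Δλ = 0.482142,  By = cos φ₂ sin Δλ = 0.018269
φₘ = atan2(sin φ₁ + sin φ₂, √((cos φ₁ + Bx)² + By²)) = -61.10835°
λₘ = λ₁ + atan2(By, cos φ₁ + Bx) = 28.23735°

28.237°E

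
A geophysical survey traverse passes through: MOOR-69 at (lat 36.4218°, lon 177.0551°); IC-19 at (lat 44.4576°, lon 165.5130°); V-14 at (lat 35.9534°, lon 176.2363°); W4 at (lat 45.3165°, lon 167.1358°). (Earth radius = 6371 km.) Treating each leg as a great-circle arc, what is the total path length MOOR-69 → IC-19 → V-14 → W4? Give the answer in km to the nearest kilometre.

MOOR-69→IC-19: c = 0.207415 rad, d = 1321.44 km
IC-19→V-14: c = 0.205715 rad, d = 1310.61 km
V-14→W4: c = 0.202773 rad, d = 1291.87 km
Total = 1321.44 + 1310.61 + 1291.87 = 3923.92 km

3924 km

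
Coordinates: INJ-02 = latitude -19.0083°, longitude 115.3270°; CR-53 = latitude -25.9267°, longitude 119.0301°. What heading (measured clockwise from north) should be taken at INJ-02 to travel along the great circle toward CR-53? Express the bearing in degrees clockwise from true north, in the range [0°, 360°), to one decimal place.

154.4°

Δλ = 3.7031°
y = sin Δλ · cos φ₂ = 0.058086
x = cos φ₁ sin φ₂ − sin φ₁ cos φ₂ cos Δλ = -0.121067
θ = atan2(y, x) = 154.3691° → 154.3691° (mod 360°)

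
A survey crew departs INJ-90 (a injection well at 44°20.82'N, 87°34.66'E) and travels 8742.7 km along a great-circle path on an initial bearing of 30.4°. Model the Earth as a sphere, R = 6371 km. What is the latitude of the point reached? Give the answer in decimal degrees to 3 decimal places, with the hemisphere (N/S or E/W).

INJ-90: φ = +44.34700°, λ = +87.57767°
δ = d/R = 8742.7/6371 = 1.372265 rad
φ₂ = arcsin(sin φ₁ cos δ + cos φ₁ sin δ cos θ)
   = arcsin(0.69900·0.19723 + 0.71512·0.98036·0.86251) = 47.94899°
λ₂ = λ₁ + atan2(sin θ sin δ cos φ₁, cos δ − sin φ₁ sin φ₂) = -140.21074°

47.949°N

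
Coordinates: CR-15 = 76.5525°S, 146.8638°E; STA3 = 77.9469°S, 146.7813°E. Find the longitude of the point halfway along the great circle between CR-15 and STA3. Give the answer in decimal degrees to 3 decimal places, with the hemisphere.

Bx = cos φ₂ cos Δλ = 0.208818,  By = cos φ₂ sin Δλ = -0.000301
φₘ = atan2(sin φ₁ + sin φ₂, √((cos φ₁ + Bx)² + By²)) = -77.24970°
λₘ = λ₁ + atan2(By, cos φ₁ + Bx) = 146.82477°

146.825°E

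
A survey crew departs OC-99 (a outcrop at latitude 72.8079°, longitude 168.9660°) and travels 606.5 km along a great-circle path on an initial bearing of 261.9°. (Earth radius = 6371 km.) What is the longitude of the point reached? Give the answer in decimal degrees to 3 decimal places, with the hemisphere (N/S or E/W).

151.926°E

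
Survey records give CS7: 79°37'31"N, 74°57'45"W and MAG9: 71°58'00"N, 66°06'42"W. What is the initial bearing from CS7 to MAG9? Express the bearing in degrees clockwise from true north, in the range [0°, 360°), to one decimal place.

159.8°

CS7: φ = +79.62528°, λ = -74.96250°
MAG9: φ = +71.96667°, λ = -66.11167°
Δλ = 8.8508°
y = sin Δλ · cos φ₂ = 0.047631
x = cos φ₁ sin φ₂ − sin φ₁ cos φ₂ cos Δλ = -0.129644
θ = atan2(y, x) = 159.8267° → 159.8267° (mod 360°)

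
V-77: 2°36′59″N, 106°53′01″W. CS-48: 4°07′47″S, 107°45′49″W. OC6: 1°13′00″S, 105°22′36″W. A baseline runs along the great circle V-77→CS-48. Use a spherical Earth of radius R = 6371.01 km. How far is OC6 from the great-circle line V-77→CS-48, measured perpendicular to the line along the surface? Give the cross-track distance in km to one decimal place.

V-77: φ = +2.61639°, λ = -106.88361°
CS-48: φ = -4.12972°, λ = -107.76361°
OC6: φ = -1.21667°, λ = -105.37667°
δ₁₃ = central angle V-77→OC6 = 0.071881 rad  (haversine)
θ₁₃ = bearing V-77→OC6 = 158.525°,  θ₁₂ = bearing V-77→CS-48 = 187.430°
dₓₜ = R·arcsin(sin δ₁₃ · sin(θ₁₃ − θ₁₂)) = 6371.01·arcsin(0.07182·sin(-28.904°)) = -221.207 km
|dₓₜ| = 221.207 km

221.2 km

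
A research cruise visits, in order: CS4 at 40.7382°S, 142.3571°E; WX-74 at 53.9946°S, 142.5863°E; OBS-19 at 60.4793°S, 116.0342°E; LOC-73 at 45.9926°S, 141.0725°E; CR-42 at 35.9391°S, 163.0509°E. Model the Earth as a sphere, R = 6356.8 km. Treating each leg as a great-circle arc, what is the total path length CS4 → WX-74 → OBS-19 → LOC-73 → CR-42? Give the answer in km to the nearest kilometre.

7632 km

CS4→WX-74: c = 0.231383 rad, d = 1470.86 km
WX-74→OBS-19: c = 0.272686 rad, d = 1733.41 km
OBS-19→LOC-73: c = 0.359607 rad, d = 2285.95 km
LOC-73→CR-42: c = 0.336956 rad, d = 2141.96 km
Total = 1470.86 + 1733.41 + 2285.95 + 2141.96 = 7632.18 km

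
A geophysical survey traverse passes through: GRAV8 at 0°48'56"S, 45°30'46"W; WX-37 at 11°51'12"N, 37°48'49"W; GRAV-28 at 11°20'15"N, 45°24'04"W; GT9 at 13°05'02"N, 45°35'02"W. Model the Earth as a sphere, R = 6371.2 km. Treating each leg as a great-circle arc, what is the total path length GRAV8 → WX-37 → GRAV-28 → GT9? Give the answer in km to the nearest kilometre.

2669 km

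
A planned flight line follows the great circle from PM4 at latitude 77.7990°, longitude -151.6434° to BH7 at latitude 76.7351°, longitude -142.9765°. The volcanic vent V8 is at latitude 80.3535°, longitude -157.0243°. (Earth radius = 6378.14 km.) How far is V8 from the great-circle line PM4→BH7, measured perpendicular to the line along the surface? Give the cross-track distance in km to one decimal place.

220.1 km

δ₁₃ = central angle PM4→V8 = 0.047958 rad  (haversine)
θ₁₃ = bearing PM4→V8 = 340.866°,  θ₁₂ = bearing PM4→BH7 = 114.841°
dₓₜ = R·arcsin(sin δ₁₃ · sin(θ₁₃ − θ₁₂)) = 6378.14·arcsin(0.04794·sin(226.025°)) = -220.086 km
|dₓₜ| = 220.086 km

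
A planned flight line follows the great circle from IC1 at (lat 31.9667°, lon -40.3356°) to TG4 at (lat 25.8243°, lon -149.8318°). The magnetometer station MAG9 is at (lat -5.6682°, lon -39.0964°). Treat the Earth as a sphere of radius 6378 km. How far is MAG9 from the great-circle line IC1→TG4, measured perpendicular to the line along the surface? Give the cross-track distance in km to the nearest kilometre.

3390 km

δ₁₃ = central angle IC1→MAG9 = 0.657176 rad  (haversine)
θ₁₃ = bearing IC1→MAG9 = 177.981°,  θ₁₂ = bearing IC1→TG4 = 301.922°
dₓₜ = R·arcsin(sin δ₁₃ · sin(θ₁₃ − θ₁₂)) = 6378·arcsin(0.61088·sin(-123.940°)) = -3389.710 km
|dₓₜ| = 3389.710 km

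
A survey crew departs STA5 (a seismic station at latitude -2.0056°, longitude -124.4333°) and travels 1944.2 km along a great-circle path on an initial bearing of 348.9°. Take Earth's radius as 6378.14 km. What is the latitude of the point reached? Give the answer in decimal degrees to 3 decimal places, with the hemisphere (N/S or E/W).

15.126°N

δ = d/R = 1944.2/6378.14 = 0.304822 rad
φ₂ = arcsin(sin φ₁ cos δ + cos φ₁ sin δ cos θ)
   = arcsin(-0.03500·0.95390 + 0.99939·0.30012·0.98129) = 15.12614°
λ₂ = λ₁ + atan2(sin θ sin δ cos φ₁, cos δ − sin φ₁ sin φ₂) = -127.86474°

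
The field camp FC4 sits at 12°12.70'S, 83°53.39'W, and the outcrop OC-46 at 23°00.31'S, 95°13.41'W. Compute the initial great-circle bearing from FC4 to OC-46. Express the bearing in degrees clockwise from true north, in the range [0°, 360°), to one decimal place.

FC4: φ = -12.21167°, λ = -83.88983°
OC-46: φ = -23.00517°, λ = -95.22350°
Δλ = -11.3337°
y = sin Δλ · cos φ₂ = -0.180893
x = cos φ₁ sin φ₂ − sin φ₁ cos φ₂ cos Δλ = -0.191067
θ = atan2(y, x) = -136.5668° → 223.4332° (mod 360°)

223.4°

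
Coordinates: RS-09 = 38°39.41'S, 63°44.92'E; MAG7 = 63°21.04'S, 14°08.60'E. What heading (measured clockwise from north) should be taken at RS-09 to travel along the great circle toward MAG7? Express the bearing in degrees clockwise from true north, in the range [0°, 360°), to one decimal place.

RS-09: φ = -38.65683°, λ = +63.74867°
MAG7: φ = -63.35067°, λ = +14.14333°
Δλ = -49.6053°
y = sin Δλ · cos φ₂ = -0.341599
x = cos φ₁ sin φ₂ − sin φ₁ cos φ₂ cos Δλ = -0.516377
θ = atan2(y, x) = -146.5142° → 213.4858° (mod 360°)

213.5°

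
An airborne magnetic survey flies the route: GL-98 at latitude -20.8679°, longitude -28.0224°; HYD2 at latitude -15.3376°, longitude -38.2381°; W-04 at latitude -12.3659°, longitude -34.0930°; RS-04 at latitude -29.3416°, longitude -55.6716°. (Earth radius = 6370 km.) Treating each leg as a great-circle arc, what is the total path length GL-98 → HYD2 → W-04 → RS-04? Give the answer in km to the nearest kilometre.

4718 km

GL-98→HYD2: c = 0.194937 rad, d = 1241.75 km
HYD2→W-04: c = 0.087307 rad, d = 556.15 km
W-04→RS-04: c = 0.458424 rad, d = 2920.16 km
Total = 1241.75 + 556.15 + 2920.16 = 4718.06 km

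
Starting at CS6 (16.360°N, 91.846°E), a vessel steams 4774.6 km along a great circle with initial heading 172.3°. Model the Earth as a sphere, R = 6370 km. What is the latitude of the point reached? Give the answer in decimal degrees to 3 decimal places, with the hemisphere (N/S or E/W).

26.209°S

δ = d/R = 4774.6/6370 = 0.749545 rad
φ₂ = arcsin(sin φ₁ cos δ + cos φ₁ sin δ cos θ)
   = arcsin(0.28167·0.73200 + 0.95951·0.68131·-0.99098) = -26.20871°
λ₂ = λ₁ + atan2(sin θ sin δ cos φ₁, cos δ − sin φ₁ sin φ₂) = 97.68572°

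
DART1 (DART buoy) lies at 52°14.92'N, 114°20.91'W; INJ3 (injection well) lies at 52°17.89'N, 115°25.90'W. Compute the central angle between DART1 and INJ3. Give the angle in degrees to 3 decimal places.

0.665°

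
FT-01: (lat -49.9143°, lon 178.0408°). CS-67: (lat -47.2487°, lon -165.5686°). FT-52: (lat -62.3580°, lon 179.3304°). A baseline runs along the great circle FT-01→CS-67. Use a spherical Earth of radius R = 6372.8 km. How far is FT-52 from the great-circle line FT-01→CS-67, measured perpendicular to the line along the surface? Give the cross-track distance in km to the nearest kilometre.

1381 km

δ₁₃ = central angle FT-01→FT-52 = 0.217534 rad  (haversine)
θ₁₃ = bearing FT-01→FT-52 = 177.227°,  θ₁₂ = bearing FT-01→CS-67 = 82.446°
dₓₜ = R·arcsin(sin δ₁₃ · sin(θ₁₃ − θ₁₂)) = 6372.8·arcsin(0.21582·sin(94.781°)) = 1381.404 km
|dₓₜ| = 1381.404 km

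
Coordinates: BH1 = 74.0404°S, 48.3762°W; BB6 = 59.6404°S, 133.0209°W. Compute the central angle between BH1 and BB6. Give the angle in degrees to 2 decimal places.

Δφ = 14.4000°,  Δλ = -84.6447°
a = sin²(Δφ/2) + cos φ₁ cos φ₂ sin²(Δλ/2) = 0.078709
c = 2·arcsin(√a) = 0.568737 rad = 32.5862°

32.59°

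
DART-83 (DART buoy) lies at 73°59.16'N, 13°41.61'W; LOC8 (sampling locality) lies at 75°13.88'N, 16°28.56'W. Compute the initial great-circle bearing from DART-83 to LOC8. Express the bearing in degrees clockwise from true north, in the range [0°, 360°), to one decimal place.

DART-83: φ = +73.98600°, λ = -13.69350°
LOC8: φ = +75.23133°, λ = -16.47600°
Δλ = -2.7825°
y = sin Δλ · cos φ₂ = -0.012375
x = cos φ₁ sin φ₂ − sin φ₁ cos φ₂ cos Δλ = 0.022022
θ = atan2(y, x) = -29.3327° → 330.6673° (mod 360°)

330.7°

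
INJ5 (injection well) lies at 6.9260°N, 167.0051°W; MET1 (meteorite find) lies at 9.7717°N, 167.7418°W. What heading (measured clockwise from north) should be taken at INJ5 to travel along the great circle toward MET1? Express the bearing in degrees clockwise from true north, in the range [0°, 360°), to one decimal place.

Δλ = -0.7367°
y = sin Δλ · cos φ₂ = -0.012671
x = cos φ₁ sin φ₂ − sin φ₁ cos φ₂ cos Δλ = 0.049656
θ = atan2(y, x) = -14.3149° → 345.6851° (mod 360°)

345.7°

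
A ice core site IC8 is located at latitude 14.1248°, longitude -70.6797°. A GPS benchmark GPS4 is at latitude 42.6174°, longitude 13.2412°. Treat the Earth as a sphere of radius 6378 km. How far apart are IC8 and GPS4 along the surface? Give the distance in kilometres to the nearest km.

Δφ = 28.4926°,  Δλ = 83.9209°
a = sin²(Δφ/2) + cos φ₁ cos φ₂ sin²(Δλ/2) = 0.379594
c = 2·arcsin(√a) = 1.327594 rad = 76.0656°
d = R·c = 6378 × 1.327594 = 8467.4 km

8467 km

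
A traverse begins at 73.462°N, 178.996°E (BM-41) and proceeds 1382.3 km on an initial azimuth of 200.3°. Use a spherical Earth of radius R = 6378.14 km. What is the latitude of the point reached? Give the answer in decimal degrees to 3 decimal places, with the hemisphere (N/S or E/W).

61.498°N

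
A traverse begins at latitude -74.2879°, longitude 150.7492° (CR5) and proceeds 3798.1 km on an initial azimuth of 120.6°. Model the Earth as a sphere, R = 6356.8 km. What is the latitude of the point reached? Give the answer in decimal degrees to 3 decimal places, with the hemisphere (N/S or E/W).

60.857°S

δ = d/R = 3798.1/6356.8 = 0.597486 rad
φ₂ = arcsin(sin φ₁ cos δ + cos φ₁ sin δ cos θ)
   = arcsin(-0.96263·0.82675 + 0.27080·0.56257·-0.50904) = -60.85740°
λ₂ = λ₁ + atan2(sin θ sin δ cos φ₁, cos δ − sin φ₁ sin φ₂) = -113.14697°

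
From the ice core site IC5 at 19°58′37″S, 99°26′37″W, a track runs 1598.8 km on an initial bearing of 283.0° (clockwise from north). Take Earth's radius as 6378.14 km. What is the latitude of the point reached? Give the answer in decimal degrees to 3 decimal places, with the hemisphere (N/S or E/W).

IC5: φ = -19.97694°, λ = -99.44361°
δ = d/R = 1598.8/6378.14 = 0.250669 rad
φ₂ = arcsin(sin φ₁ cos δ + cos φ₁ sin δ cos θ)
   = arcsin(-0.34164·0.96875 + 0.93983·0.24805·0.22495) = -16.17204°
λ₂ = λ₁ + atan2(sin θ sin δ cos φ₁, cos δ − sin φ₁ sin φ₂) = -114.01891°

16.172°S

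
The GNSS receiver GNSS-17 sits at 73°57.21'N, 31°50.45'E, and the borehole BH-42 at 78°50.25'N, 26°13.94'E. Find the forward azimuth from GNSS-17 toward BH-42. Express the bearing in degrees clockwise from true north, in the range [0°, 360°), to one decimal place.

GNSS-17: φ = +73.95350°, λ = +31.84083°
BH-42: φ = +78.83750°, λ = +26.23233°
Δλ = -5.6085°
y = sin Δλ · cos φ₂ = -0.018920
x = cos φ₁ sin φ₂ − sin φ₁ cos φ₂ cos Δλ = 0.086029
θ = atan2(y, x) = -12.4032° → 347.5968° (mod 360°)

347.6°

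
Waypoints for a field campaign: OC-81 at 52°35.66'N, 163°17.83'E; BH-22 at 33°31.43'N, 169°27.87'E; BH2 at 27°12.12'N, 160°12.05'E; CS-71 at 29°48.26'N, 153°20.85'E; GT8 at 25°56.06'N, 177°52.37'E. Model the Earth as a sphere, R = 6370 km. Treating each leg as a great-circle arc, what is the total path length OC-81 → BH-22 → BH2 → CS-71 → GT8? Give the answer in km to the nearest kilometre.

6482 km

OC-81: φ = +52.59433°, λ = +163.29717°
BH-22: φ = +33.52383°, λ = +169.46450°
BH2: φ = +27.20200°, λ = +160.20083°
CS-71: φ = +29.80433°, λ = +153.34750°
GT8: φ = +25.93433°, λ = +177.87283°
OC-81→BH-22: c = 0.341700 rad, d = 2176.63 km
BH-22→BH2: c = 0.177722 rad, d = 1132.09 km
BH2→CS-71: c = 0.114479 rad, d = 729.23 km
CS-71→GT8: c = 0.383621 rad, d = 2443.67 km
Total = 2176.63 + 1132.09 + 729.23 + 2443.67 = 6481.62 km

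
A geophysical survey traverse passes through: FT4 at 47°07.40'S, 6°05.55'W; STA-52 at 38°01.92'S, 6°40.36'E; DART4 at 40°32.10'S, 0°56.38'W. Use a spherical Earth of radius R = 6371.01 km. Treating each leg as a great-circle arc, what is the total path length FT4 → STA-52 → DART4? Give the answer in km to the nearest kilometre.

FT4: φ = -47.12333°, λ = -6.09250°
STA-52: φ = -38.03200°, λ = +6.67267°
DART4: φ = -40.53500°, λ = -0.93967°
FT4→STA-52: c = 0.227687 rad, d = 1450.59 km
STA-52→DART4: c = 0.111681 rad, d = 711.52 km
Total = 1450.59 + 711.52 = 2162.11 km

2162 km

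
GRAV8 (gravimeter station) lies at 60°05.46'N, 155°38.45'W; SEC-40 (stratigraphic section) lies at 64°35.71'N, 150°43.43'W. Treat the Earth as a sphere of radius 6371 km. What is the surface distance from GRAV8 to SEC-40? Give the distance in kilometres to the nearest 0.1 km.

GRAV8: φ = +60.09100°, λ = -155.64083°
SEC-40: φ = +64.59517°, λ = -150.72383°
Δφ = 4.5042°,  Δλ = 4.9170°
a = sin²(Δφ/2) + cos φ₁ cos φ₂ sin²(Δλ/2) = 0.001938
c = 2·arcsin(√a) = 0.088069 rad = 5.0460°
d = R·c = 6371 × 0.088069 = 561.1 km

561.1 km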